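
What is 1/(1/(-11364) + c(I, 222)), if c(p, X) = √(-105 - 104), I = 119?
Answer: -11364/26990363665 - 129140496*I*√209/26990363665 ≈ -4.2104e-7 - 0.069171*I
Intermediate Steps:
c(p, X) = I*√209 (c(p, X) = √(-209) = I*√209)
1/(1/(-11364) + c(I, 222)) = 1/(1/(-11364) + I*√209) = 1/(-1/11364 + I*√209)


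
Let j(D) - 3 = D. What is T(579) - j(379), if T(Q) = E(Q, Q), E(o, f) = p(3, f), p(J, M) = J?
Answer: -379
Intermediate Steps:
E(o, f) = 3
j(D) = 3 + D
T(Q) = 3
T(579) - j(379) = 3 - (3 + 379) = 3 - 1*382 = 3 - 382 = -379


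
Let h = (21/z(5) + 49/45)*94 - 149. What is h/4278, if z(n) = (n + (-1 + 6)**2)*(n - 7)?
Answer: -7159/385020 ≈ -0.018594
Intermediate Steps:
z(n) = (-7 + n)*(25 + n) (z(n) = (n + 5**2)*(-7 + n) = (n + 25)*(-7 + n) = (25 + n)*(-7 + n) = (-7 + n)*(25 + n))
h = -7159/90 (h = (21/(-175 + 5**2 + 18*5) + 49/45)*94 - 149 = (21/(-175 + 25 + 90) + 49*(1/45))*94 - 149 = (21/(-60) + 49/45)*94 - 149 = (21*(-1/60) + 49/45)*94 - 149 = (-7/20 + 49/45)*94 - 149 = (133/180)*94 - 149 = 6251/90 - 149 = -7159/90 ≈ -79.544)
h/4278 = -7159/90/4278 = -7159/90*1/4278 = -7159/385020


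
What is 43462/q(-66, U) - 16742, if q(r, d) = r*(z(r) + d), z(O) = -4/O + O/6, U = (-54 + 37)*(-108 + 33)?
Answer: -698397519/41714 ≈ -16743.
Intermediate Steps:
U = 1275 (U = -17*(-75) = 1275)
z(O) = -4/O + O/6 (z(O) = -4/O + O*(⅙) = -4/O + O/6)
q(r, d) = r*(d - 4/r + r/6) (q(r, d) = r*((-4/r + r/6) + d) = r*(d - 4/r + r/6))
43462/q(-66, U) - 16742 = 43462/(-4 + (⅙)*(-66)² + 1275*(-66)) - 16742 = 43462/(-4 + (⅙)*4356 - 84150) - 16742 = 43462/(-4 + 726 - 84150) - 16742 = 43462/(-83428) - 16742 = 43462*(-1/83428) - 16742 = -21731/41714 - 16742 = -698397519/41714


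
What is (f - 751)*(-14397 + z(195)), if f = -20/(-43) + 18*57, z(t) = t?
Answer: -168222690/43 ≈ -3.9122e+6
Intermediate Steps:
f = 44138/43 (f = -20*(-1/43) + 1026 = 20/43 + 1026 = 44138/43 ≈ 1026.5)
(f - 751)*(-14397 + z(195)) = (44138/43 - 751)*(-14397 + 195) = (11845/43)*(-14202) = -168222690/43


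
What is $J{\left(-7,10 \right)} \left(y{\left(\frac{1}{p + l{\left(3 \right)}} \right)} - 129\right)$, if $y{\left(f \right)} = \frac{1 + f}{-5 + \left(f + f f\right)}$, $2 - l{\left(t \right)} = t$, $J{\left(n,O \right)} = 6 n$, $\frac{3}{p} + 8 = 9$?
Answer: $\frac{92358}{17} \approx 5432.8$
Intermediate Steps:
$p = 3$ ($p = \frac{3}{-8 + 9} = \frac{3}{1} = 3 \cdot 1 = 3$)
$l{\left(t \right)} = 2 - t$
$y{\left(f \right)} = \frac{1 + f}{-5 + f + f^{2}}$ ($y{\left(f \right)} = \frac{1 + f}{-5 + \left(f + f^{2}\right)} = \frac{1 + f}{-5 + f + f^{2}}$)
$J{\left(-7,10 \right)} \left(y{\left(\frac{1}{p + l{\left(3 \right)}} \right)} - 129\right) = 6 \left(-7\right) \left(\frac{1 + \frac{1}{3 + \left(2 - 3\right)}}{-5 + \frac{1}{3 + \left(2 - 3\right)} + \left(\frac{1}{3 + \left(2 - 3\right)}\right)^{2}} - 129\right) = - 42 \left(\frac{1 + \frac{1}{3 + \left(2 - 3\right)}}{-5 + \frac{1}{3 + \left(2 - 3\right)} + \left(\frac{1}{3 + \left(2 - 3\right)}\right)^{2}} - 129\right) = - 42 \left(\frac{1 + \frac{1}{3 - 1}}{-5 + \frac{1}{3 - 1} + \left(\frac{1}{3 - 1}\right)^{2}} - 129\right) = - 42 \left(\frac{1 + \frac{1}{2}}{-5 + \frac{1}{2} + \left(\frac{1}{2}\right)^{2}} - 129\right) = - 42 \left(\frac{1}{-5 + \frac{1}{2} + \frac{1}{4}} \cdot \frac{3}{2} - 129\right) = - 42 \left(\frac{1}{- \frac{17}{4}} \cdot \frac{3}{2} - 129\right) = - 42 \left(\left(- \frac{4}{17}\right) \frac{3}{2} - 129\right) = - 42 \left(- \frac{6}{17} - 129\right) = \left(-42\right) \left(- \frac{2199}{17}\right) = \frac{92358}{17}$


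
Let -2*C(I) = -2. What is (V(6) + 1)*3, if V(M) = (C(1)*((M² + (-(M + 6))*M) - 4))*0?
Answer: 3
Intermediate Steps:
C(I) = 1 (C(I) = -½*(-2) = 1)
V(M) = 0 (V(M) = (1*((M² + (-(M + 6))*M) - 4))*0 = (1*((M² + (-(6 + M))*M) - 4))*0 = (1*((M² + (-6 - M)*M) - 4))*0 = (1*((M² + M*(-6 - M)) - 4))*0 = (1*(-4 + M² + M*(-6 - M)))*0 = (-4 + M² + M*(-6 - M))*0 = 0)
(V(6) + 1)*3 = (0 + 1)*3 = 1*3 = 3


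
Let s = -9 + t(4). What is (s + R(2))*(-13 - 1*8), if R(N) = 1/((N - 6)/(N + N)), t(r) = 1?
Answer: 189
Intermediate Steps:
s = -8 (s = -9 + 1 = -8)
R(N) = 2*N/(-6 + N) (R(N) = 1/((-6 + N)/((2*N))) = 1/((-6 + N)*(1/(2*N))) = 1/((-6 + N)/(2*N)) = 2*N/(-6 + N))
(s + R(2))*(-13 - 1*8) = (-8 + 2*2/(-6 + 2))*(-13 - 1*8) = (-8 + 2*2/(-4))*(-13 - 8) = (-8 + 2*2*(-¼))*(-21) = (-8 - 1)*(-21) = -9*(-21) = 189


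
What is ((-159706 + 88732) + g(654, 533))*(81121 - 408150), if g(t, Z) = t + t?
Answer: 22782802314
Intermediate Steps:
g(t, Z) = 2*t
((-159706 + 88732) + g(654, 533))*(81121 - 408150) = ((-159706 + 88732) + 2*654)*(81121 - 408150) = (-70974 + 1308)*(-327029) = -69666*(-327029) = 22782802314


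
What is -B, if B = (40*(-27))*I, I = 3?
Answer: 3240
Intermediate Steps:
B = -3240 (B = (40*(-27))*3 = -1080*3 = -3240)
-B = -1*(-3240) = 3240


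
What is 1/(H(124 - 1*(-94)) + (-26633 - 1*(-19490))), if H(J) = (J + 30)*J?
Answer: 1/46921 ≈ 2.1312e-5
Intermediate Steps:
H(J) = J*(30 + J) (H(J) = (30 + J)*J = J*(30 + J))
1/(H(124 - 1*(-94)) + (-26633 - 1*(-19490))) = 1/((124 - 1*(-94))*(30 + (124 - 1*(-94))) + (-26633 - 1*(-19490))) = 1/((124 + 94)*(30 + (124 + 94)) + (-26633 + 19490)) = 1/(218*(30 + 218) - 7143) = 1/(218*248 - 7143) = 1/(54064 - 7143) = 1/46921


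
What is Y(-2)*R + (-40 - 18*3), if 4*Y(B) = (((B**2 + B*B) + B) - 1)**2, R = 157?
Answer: 3549/4 ≈ 887.25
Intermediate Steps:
Y(B) = (-1 + B + 2*B**2)**2/4 (Y(B) = (((B**2 + B*B) + B) - 1)**2/4 = (((B**2 + B**2) + B) - 1)**2/4 = ((2*B**2 + B) - 1)**2/4 = ((B + 2*B**2) - 1)**2/4 = (-1 + B + 2*B**2)**2/4)
Y(-2)*R + (-40 - 18*3) = ((-1 - 2 + 2*(-2)**2)**2/4)*157 + (-40 - 18*3) = ((-1 - 2 + 2*4)**2/4)*157 + (-40 - 1*54) = ((-1 - 2 + 8)**2/4)*157 + (-40 - 54) = ((1/4)*5**2)*157 - 94 = ((1/4)*25)*157 - 94 = (25/4)*157 - 94 = 3925/4 - 94 = 3549/4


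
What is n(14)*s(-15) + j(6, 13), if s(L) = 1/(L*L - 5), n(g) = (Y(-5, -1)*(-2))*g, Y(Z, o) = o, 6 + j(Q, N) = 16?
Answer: 557/55 ≈ 10.127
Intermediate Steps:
j(Q, N) = 10 (j(Q, N) = -6 + 16 = 10)
n(g) = 2*g (n(g) = (-1*(-2))*g = 2*g)
s(L) = 1/(-5 + L²) (s(L) = 1/(L² - 5) = 1/(-5 + L²))
n(14)*s(-15) + j(6, 13) = (2*14)/(-5 + (-15)²) + 10 = 28/(-5 + 225) + 10 = 28/220 + 10 = 28*(1/220) + 10 = 7/55 + 10 = 557/55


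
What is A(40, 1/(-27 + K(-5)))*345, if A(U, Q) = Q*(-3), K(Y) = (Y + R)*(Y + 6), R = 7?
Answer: 207/5 ≈ 41.400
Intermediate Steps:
K(Y) = (6 + Y)*(7 + Y) (K(Y) = (Y + 7)*(Y + 6) = (7 + Y)*(6 + Y) = (6 + Y)*(7 + Y))
A(U, Q) = -3*Q
A(40, 1/(-27 + K(-5)))*345 = -3/(-27 + (42 + (-5)**2 + 13*(-5)))*345 = -3/(-27 + (42 + 25 - 65))*345 = -3/(-27 + 2)*345 = -3/(-25)*345 = -3*(-1/25)*345 = (3/25)*345 = 207/5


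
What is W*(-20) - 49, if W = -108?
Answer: 2111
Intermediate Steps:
W*(-20) - 49 = -108*(-20) - 49 = 2160 - 49 = 2111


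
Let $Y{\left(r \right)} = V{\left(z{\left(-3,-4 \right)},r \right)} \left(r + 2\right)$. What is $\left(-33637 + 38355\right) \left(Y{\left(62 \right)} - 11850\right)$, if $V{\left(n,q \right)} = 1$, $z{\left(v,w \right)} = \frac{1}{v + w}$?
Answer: $-55606348$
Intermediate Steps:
$Y{\left(r \right)} = 2 + r$ ($Y{\left(r \right)} = 1 \left(r + 2\right) = 1 \left(2 + r\right) = 2 + r$)
$\left(-33637 + 38355\right) \left(Y{\left(62 \right)} - 11850\right) = \left(-33637 + 38355\right) \left(\left(2 + 62\right) - 11850\right) = 4718 \left(64 - 11850\right) = 4718 \left(-11786\right) = -55606348$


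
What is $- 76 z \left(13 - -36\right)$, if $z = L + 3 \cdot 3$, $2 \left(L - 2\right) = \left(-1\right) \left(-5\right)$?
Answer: $-50274$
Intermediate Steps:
$L = \frac{9}{2}$ ($L = 2 + \frac{\left(-1\right) \left(-5\right)}{2} = 2 + \frac{1}{2} \cdot 5 = 2 + \frac{5}{2} = \frac{9}{2} \approx 4.5$)
$z = \frac{27}{2}$ ($z = \frac{9}{2} + 3 \cdot 3 = \frac{9}{2} + 9 = \frac{27}{2} \approx 13.5$)
$- 76 z \left(13 - -36\right) = \left(-76\right) \frac{27}{2} \left(13 - -36\right) = - 1026 \left(13 + 36\right) = \left(-1026\right) 49 = -50274$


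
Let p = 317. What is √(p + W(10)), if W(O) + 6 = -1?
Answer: √310 ≈ 17.607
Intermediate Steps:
W(O) = -7 (W(O) = -6 - 1 = -7)
√(p + W(10)) = √(317 - 7) = √310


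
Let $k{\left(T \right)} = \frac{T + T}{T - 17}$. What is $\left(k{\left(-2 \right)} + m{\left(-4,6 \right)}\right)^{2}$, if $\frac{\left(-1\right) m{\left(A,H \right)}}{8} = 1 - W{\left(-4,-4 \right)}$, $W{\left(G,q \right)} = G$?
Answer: $\frac{571536}{361} \approx 1583.2$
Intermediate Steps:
$k{\left(T \right)} = \frac{2 T}{-17 + T}$
$m{\left(A,H \right)} = -40$ ($m{\left(A,H \right)} = - 8 \left(1 - -4\right) = - 8 \left(1 + 4\right) = \left(-8\right) 5 = -40$)
$\left(k{\left(-2 \right)} + m{\left(-4,6 \right)}\right)^{2} = \left(2 \left(-2\right) \frac{1}{-17 - 2} - 40\right)^{2} = \left(2 \left(-2\right) \frac{1}{-19} - 40\right)^{2} = \left(2 \left(-2\right) \left(- \frac{1}{19}\right) - 40\right)^{2} = \left(\frac{4}{19} - 40\right)^{2} = \left(- \frac{756}{19}\right)^{2} = \frac{571536}{361}$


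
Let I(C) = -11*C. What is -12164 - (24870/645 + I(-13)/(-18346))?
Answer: -9626323511/788878 ≈ -12203.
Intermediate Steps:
-12164 - (24870/645 + I(-13)/(-18346)) = -12164 - (24870/645 - 11*(-13)/(-18346)) = -12164 - (24870*(1/645) + 143*(-1/18346)) = -12164 - (1658/43 - 143/18346) = -12164 - 1*30411519/788878 = -12164 - 30411519/788878 = -9626323511/788878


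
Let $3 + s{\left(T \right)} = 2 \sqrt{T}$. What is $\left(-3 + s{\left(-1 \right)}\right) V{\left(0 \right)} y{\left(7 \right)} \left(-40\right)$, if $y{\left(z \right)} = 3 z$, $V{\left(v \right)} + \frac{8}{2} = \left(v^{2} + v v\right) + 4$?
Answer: $0$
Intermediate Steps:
$V{\left(v \right)} = 2 v^{2}$ ($V{\left(v \right)} = -4 + \left(\left(v^{2} + v v\right) + 4\right) = -4 + \left(\left(v^{2} + v^{2}\right) + 4\right) = -4 + \left(2 v^{2} + 4\right) = -4 + \left(4 + 2 v^{2}\right) = 2 v^{2}$)
$s{\left(T \right)} = -3 + 2 \sqrt{T}$
$\left(-3 + s{\left(-1 \right)}\right) V{\left(0 \right)} y{\left(7 \right)} \left(-40\right) = \left(-3 - \left(3 - 2 \sqrt{-1}\right)\right) 2 \cdot 0^{2} \cdot 3 \cdot 7 \left(-40\right) = \left(-3 - \left(3 - 2 i\right)\right) 2 \cdot 0 \cdot 21 \left(-40\right) = \left(-6 + 2 i\right) 0 \cdot 21 \left(-40\right) = 0 \cdot 21 \left(-40\right) = 0 \left(-40\right) = 0$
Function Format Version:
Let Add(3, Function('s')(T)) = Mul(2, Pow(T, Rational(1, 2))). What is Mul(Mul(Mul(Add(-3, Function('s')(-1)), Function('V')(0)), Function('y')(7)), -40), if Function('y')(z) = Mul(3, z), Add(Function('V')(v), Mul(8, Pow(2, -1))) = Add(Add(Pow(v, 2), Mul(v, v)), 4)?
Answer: 0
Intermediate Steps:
Function('V')(v) = Mul(2, Pow(v, 2)) (Function('V')(v) = Add(-4, Add(Add(Pow(v, 2), Mul(v, v)), 4)) = Add(-4, Add(Add(Pow(v, 2), Pow(v, 2)), 4)) = Add(-4, Add(Mul(2, Pow(v, 2)), 4)) = Add(-4, Add(4, Mul(2, Pow(v, 2)))) = Mul(2, Pow(v, 2)))
Function('s')(T) = Add(-3, Mul(2, Pow(T, Rational(1, 2))))
Mul(Mul(Mul(Add(-3, Function('s')(-1)), Function('V')(0)), Function('y')(7)), -40) = Mul(Mul(Mul(Add(-3, Add(-3, Mul(2, Pow(-1, Rational(1, 2))))), Mul(2, Pow(0, 2))), Mul(3, 7)), -40) = Mul(Mul(Mul(Add(-3, Add(-3, Mul(2, I))), Mul(2, 0)), 21), -40) = Mul(Mul(Mul(Add(-6, Mul(2, I)), 0), 21), -40) = Mul(Mul(0, 21), -40) = Mul(0, -40) = 0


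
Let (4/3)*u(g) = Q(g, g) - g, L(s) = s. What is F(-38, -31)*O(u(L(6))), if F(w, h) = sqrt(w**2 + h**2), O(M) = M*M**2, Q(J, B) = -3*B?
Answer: -5832*sqrt(2405) ≈ -2.8601e+5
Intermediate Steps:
u(g) = -3*g (u(g) = 3*(-3*g - g)/4 = 3*(-4*g)/4 = -3*g)
O(M) = M**3
F(w, h) = sqrt(h**2 + w**2)
F(-38, -31)*O(u(L(6))) = sqrt((-31)**2 + (-38)**2)*(-3*6)**3 = sqrt(961 + 1444)*(-18)**3 = sqrt(2405)*(-5832) = -5832*sqrt(2405)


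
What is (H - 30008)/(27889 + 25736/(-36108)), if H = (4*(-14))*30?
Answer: -286047576/251747569 ≈ -1.1362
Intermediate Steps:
H = -1680 (H = -56*30 = -1680)
(H - 30008)/(27889 + 25736/(-36108)) = (-1680 - 30008)/(27889 + 25736/(-36108)) = -31688/(27889 + 25736*(-1/36108)) = -31688/(27889 - 6434/9027) = -31688/251747569/9027 = -31688*9027/251747569 = -286047576/251747569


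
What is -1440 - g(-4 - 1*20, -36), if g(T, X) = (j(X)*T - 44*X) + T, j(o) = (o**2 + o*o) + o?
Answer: 58344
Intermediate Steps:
j(o) = o + 2*o**2 (j(o) = (o**2 + o**2) + o = 2*o**2 + o = o + 2*o**2)
g(T, X) = T - 44*X + T*X*(1 + 2*X) (g(T, X) = ((X*(1 + 2*X))*T - 44*X) + T = (T*X*(1 + 2*X) - 44*X) + T = (-44*X + T*X*(1 + 2*X)) + T = T - 44*X + T*X*(1 + 2*X))
-1440 - g(-4 - 1*20, -36) = -1440 - ((-4 - 1*20) - 44*(-36) + (-4 - 1*20)*(-36)*(1 + 2*(-36))) = -1440 - ((-4 - 20) + 1584 + (-4 - 20)*(-36)*(1 - 72)) = -1440 - (-24 + 1584 - 24*(-36)*(-71)) = -1440 - (-24 + 1584 - 61344) = -1440 - 1*(-59784) = -1440 + 59784 = 58344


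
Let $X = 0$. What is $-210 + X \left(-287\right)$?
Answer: $-210$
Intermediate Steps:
$-210 + X \left(-287\right) = -210 + 0 \left(-287\right) = -210 + 0 = -210$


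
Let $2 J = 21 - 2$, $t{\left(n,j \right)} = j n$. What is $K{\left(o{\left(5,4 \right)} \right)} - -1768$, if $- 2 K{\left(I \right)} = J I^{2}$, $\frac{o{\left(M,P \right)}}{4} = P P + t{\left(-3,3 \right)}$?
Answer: $-1956$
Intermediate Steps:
$o{\left(M,P \right)} = -36 + 4 P^{2}$ ($o{\left(M,P \right)} = 4 \left(P P + 3 \left(-3\right)\right) = 4 \left(P^{2} - 9\right) = 4 \left(-9 + P^{2}\right) = -36 + 4 P^{2}$)
$J = \frac{19}{2}$ ($J = \frac{21 - 2}{2} = \frac{1}{2} \cdot 19 = \frac{19}{2} \approx 9.5$)
$K{\left(I \right)} = - \frac{19 I^{2}}{4}$ ($K{\left(I \right)} = - \frac{\frac{19}{2} I^{2}}{2} = - \frac{19 I^{2}}{4}$)
$K{\left(o{\left(5,4 \right)} \right)} - -1768 = - \frac{19 \left(-36 + 4 \cdot 4^{2}\right)^{2}}{4} - -1768 = - \frac{19 \left(-36 + 4 \cdot 16\right)^{2}}{4} + 1768 = - \frac{19 \left(-36 + 64\right)^{2}}{4} + 1768 = - \frac{19 \cdot 28^{2}}{4} + 1768 = \left(- \frac{19}{4}\right) 784 + 1768 = -3724 + 1768 = -1956$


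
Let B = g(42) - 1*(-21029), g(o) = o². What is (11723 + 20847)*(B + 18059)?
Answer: 1330549640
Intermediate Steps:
B = 22793 (B = 42² - 1*(-21029) = 1764 + 21029 = 22793)
(11723 + 20847)*(B + 18059) = (11723 + 20847)*(22793 + 18059) = 32570*40852 = 1330549640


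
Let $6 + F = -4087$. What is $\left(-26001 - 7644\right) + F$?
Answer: $-37738$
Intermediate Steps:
$F = -4093$ ($F = -6 - 4087 = -4093$)
$\left(-26001 - 7644\right) + F = \left(-26001 - 7644\right) - 4093 = -33645 - 4093 = -37738$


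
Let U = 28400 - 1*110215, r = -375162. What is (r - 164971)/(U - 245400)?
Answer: 540133/327215 ≈ 1.6507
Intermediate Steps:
U = -81815 (U = 28400 - 110215 = -81815)
(r - 164971)/(U - 245400) = (-375162 - 164971)/(-81815 - 245400) = -540133/(-327215) = -540133*(-1/327215) = 540133/327215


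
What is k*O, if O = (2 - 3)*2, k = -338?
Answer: 676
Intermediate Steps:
O = -2 (O = -1*2 = -2)
k*O = -338*(-2) = 676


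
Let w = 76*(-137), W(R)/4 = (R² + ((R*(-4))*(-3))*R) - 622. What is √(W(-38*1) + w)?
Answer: 2*√15547 ≈ 249.38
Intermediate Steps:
W(R) = -2488 + 52*R² (W(R) = 4*((R² + ((R*(-4))*(-3))*R) - 622) = 4*((R² + (-4*R*(-3))*R) - 622) = 4*((R² + (12*R)*R) - 622) = 4*((R² + 12*R²) - 622) = 4*(13*R² - 622) = 4*(-622 + 13*R²) = -2488 + 52*R²)
w = -10412
√(W(-38*1) + w) = √((-2488 + 52*(-38*1)²) - 10412) = √((-2488 + 52*(-38)²) - 10412) = √((-2488 + 52*1444) - 10412) = √((-2488 + 75088) - 10412) = √(72600 - 10412) = √62188 = 2*√15547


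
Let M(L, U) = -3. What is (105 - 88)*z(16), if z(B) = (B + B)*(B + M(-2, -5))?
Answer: 7072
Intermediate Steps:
z(B) = 2*B*(-3 + B) (z(B) = (B + B)*(B - 3) = (2*B)*(-3 + B) = 2*B*(-3 + B))
(105 - 88)*z(16) = (105 - 88)*(2*16*(-3 + 16)) = 17*(2*16*13) = 17*416 = 7072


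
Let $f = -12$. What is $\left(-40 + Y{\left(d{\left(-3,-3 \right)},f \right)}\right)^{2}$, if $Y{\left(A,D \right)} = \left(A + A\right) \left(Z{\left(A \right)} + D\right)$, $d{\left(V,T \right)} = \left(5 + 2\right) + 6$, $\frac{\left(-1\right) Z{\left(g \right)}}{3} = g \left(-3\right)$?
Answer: $7236100$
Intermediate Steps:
$Z{\left(g \right)} = 9 g$ ($Z{\left(g \right)} = - 3 g \left(-3\right) = - 3 \left(- 3 g\right) = 9 g$)
$d{\left(V,T \right)} = 13$ ($d{\left(V,T \right)} = 7 + 6 = 13$)
$Y{\left(A,D \right)} = 2 A \left(D + 9 A\right)$ ($Y{\left(A,D \right)} = \left(A + A\right) \left(9 A + D\right) = 2 A \left(D + 9 A\right)$)
$\left(-40 + Y{\left(d{\left(-3,-3 \right)},f \right)}\right)^{2} = \left(-40 + 2 \cdot 13 \left(-12 + 9 \cdot 13\right)\right)^{2} = \left(-40 + 2 \cdot 13 \left(-12 + 117\right)\right)^{2} = \left(-40 + 2 \cdot 13 \cdot 105\right)^{2} = \left(-40 + 2730\right)^{2} = 2690^{2} = 7236100$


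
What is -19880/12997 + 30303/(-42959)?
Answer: -178267573/79762589 ≈ -2.2350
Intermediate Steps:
-19880/12997 + 30303/(-42959) = -19880*1/12997 + 30303*(-1/42959) = -19880/12997 - 4329/6137 = -178267573/79762589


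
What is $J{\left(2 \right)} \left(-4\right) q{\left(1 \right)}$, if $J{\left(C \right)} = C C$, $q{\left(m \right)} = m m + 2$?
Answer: $-48$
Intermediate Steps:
$q{\left(m \right)} = 2 + m^{2}$ ($q{\left(m \right)} = m^{2} + 2 = 2 + m^{2}$)
$J{\left(C \right)} = C^{2}$
$J{\left(2 \right)} \left(-4\right) q{\left(1 \right)} = 2^{2} \left(-4\right) \left(2 + 1^{2}\right) = 4 \left(-4\right) \left(2 + 1\right) = \left(-16\right) 3 = -48$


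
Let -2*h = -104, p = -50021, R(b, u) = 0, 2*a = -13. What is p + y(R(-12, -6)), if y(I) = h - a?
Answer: -99925/2 ≈ -49963.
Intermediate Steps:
a = -13/2 (a = (½)*(-13) = -13/2 ≈ -6.5000)
h = 52 (h = -½*(-104) = 52)
y(I) = 117/2 (y(I) = 52 - 1*(-13/2) = 52 + 13/2 = 117/2)
p + y(R(-12, -6)) = -50021 + 117/2 = -99925/2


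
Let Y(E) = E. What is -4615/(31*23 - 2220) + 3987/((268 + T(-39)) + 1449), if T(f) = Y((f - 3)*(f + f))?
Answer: 29051104/7524451 ≈ 3.8609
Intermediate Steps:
T(f) = 2*f*(-3 + f) (T(f) = (f - 3)*(f + f) = (-3 + f)*(2*f) = 2*f*(-3 + f))
-4615/(31*23 - 2220) + 3987/((268 + T(-39)) + 1449) = -4615/(31*23 - 2220) + 3987/((268 + 2*(-39)*(-3 - 39)) + 1449) = -4615/(713 - 2220) + 3987/((268 + 2*(-39)*(-42)) + 1449) = -4615/(-1507) + 3987/((268 + 3276) + 1449) = -4615*(-1/1507) + 3987/(3544 + 1449) = 4615/1507 + 3987/4993 = 29051104/7524451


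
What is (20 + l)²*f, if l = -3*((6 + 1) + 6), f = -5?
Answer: -1805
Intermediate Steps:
l = -39 (l = -3*(7 + 6) = -3*13 = -39)
(20 + l)²*f = (20 - 39)²*(-5) = (-19)²*(-5) = 361*(-5) = -1805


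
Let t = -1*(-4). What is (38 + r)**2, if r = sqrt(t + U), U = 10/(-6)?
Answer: (114 + sqrt(21))**2/9 ≈ 1562.4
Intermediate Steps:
U = -5/3 (U = 10*(-1/6) = -5/3 ≈ -1.6667)
t = 4
r = sqrt(21)/3 (r = sqrt(4 - 5/3) = sqrt(7/3) = sqrt(21)/3 ≈ 1.5275)
(38 + r)**2 = (38 + sqrt(21)/3)**2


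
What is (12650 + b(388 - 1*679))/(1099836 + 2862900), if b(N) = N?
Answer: 12359/3962736 ≈ 0.0031188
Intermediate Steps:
(12650 + b(388 - 1*679))/(1099836 + 2862900) = (12650 + (388 - 1*679))/(1099836 + 2862900) = (12650 + (388 - 679))/3962736 = (12650 - 291)*(1/3962736) = 12359*(1/3962736) = 12359/3962736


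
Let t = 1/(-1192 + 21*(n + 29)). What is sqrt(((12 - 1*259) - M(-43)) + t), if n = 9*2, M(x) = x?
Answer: I*sqrt(8573305)/205 ≈ 14.283*I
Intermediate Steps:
n = 18
t = -1/205 (t = 1/(-1192 + 21*(18 + 29)) = 1/(-1192 + 21*47) = 1/(-1192 + 987) = 1/(-205) = -1/205 ≈ -0.0048781)
sqrt(((12 - 1*259) - M(-43)) + t) = sqrt(((12 - 1*259) - 1*(-43)) - 1/205) = sqrt(((12 - 259) + 43) - 1/205) = sqrt((-247 + 43) - 1/205) = sqrt(-204 - 1/205) = sqrt(-41821/205) = I*sqrt(8573305)/205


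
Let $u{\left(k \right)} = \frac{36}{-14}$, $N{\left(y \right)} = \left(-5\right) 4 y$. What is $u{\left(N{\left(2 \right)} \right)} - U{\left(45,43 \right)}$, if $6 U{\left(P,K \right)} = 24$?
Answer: $- \frac{46}{7} \approx -6.5714$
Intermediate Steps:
$N{\left(y \right)} = - 20 y$
$U{\left(P,K \right)} = 4$ ($U{\left(P,K \right)} = \frac{1}{6} \cdot 24 = 4$)
$u{\left(k \right)} = - \frac{18}{7}$ ($u{\left(k \right)} = 36 \left(- \frac{1}{14}\right) = - \frac{18}{7}$)
$u{\left(N{\left(2 \right)} \right)} - U{\left(45,43 \right)} = - \frac{18}{7} - 4 = - \frac{46}{7}$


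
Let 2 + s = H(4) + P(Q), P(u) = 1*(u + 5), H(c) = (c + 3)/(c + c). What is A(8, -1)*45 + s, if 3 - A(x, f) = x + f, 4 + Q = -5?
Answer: -1481/8 ≈ -185.13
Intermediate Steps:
Q = -9 (Q = -4 - 5 = -9)
A(x, f) = 3 - f - x (A(x, f) = 3 - (x + f) = 3 - (f + x) = 3 + (-f - x) = 3 - f - x)
H(c) = (3 + c)/(2*c) (H(c) = (3 + c)/((2*c)) = (3 + c)*(1/(2*c)) = (3 + c)/(2*c))
P(u) = 5 + u (P(u) = 1*(5 + u) = 5 + u)
s = -41/8 (s = -2 + ((½)*(3 + 4)/4 + (5 - 9)) = -2 + ((½)*(¼)*7 - 4) = -2 + (7/8 - 4) = -2 - 25/8 = -41/8 ≈ -5.1250)
A(8, -1)*45 + s = (3 - 1*(-1) - 1*8)*45 - 41/8 = (3 + 1 - 8)*45 - 41/8 = -4*45 - 41/8 = -180 - 41/8 = -1481/8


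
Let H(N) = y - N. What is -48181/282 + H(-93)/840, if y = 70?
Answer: -2245893/13160 ≈ -170.66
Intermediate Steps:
H(N) = 70 - N
-48181/282 + H(-93)/840 = -48181/282 + (70 - 1*(-93))/840 = -48181*1/282 + (70 + 93)*(1/840) = -48181/282 + 163*(1/840) = -48181/282 + 163/840 = -2245893/13160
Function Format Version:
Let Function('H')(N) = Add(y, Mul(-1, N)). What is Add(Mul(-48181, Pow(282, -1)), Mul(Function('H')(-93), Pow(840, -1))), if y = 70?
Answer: Rational(-2245893, 13160) ≈ -170.66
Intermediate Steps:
Function('H')(N) = Add(70, Mul(-1, N))
Add(Mul(-48181, Pow(282, -1)), Mul(Function('H')(-93), Pow(840, -1))) = Add(Mul(-48181, Pow(282, -1)), Mul(Add(70, Mul(-1, -93)), Pow(840, -1))) = Add(Mul(-48181, Rational(1, 282)), Mul(Add(70, 93), Rational(1, 840))) = Add(Rational(-48181, 282), Mul(163, Rational(1, 840))) = Add(Rational(-48181, 282), Rational(163, 840)) = Rational(-2245893, 13160)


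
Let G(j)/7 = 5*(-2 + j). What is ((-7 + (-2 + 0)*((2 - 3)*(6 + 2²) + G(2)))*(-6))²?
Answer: 6084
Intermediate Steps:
G(j) = -70 + 35*j (G(j) = 7*(5*(-2 + j)) = 7*(-10 + 5*j) = -70 + 35*j)
((-7 + (-2 + 0)*((2 - 3)*(6 + 2²) + G(2)))*(-6))² = ((-7 + (-2 + 0)*((2 - 3)*(6 + 2²) + (-70 + 35*2)))*(-6))² = ((-7 - 2*(-(6 + 4) + (-70 + 70)))*(-6))² = ((-7 - 2*(-1*10 + 0))*(-6))² = ((-7 - 2*(-10 + 0))*(-6))² = ((-7 - 2*(-10))*(-6))² = ((-7 + 20)*(-6))² = (13*(-6))² = (-78)² = 6084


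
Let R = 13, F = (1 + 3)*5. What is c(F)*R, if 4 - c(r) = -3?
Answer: 91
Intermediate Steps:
F = 20 (F = 4*5 = 20)
c(r) = 7 (c(r) = 4 - 1*(-3) = 4 + 3 = 7)
c(F)*R = 7*13 = 91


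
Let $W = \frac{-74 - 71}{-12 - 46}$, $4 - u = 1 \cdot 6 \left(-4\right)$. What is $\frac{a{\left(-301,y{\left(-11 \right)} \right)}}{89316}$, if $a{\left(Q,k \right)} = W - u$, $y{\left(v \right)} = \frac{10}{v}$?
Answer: $- \frac{17}{59544} \approx -0.0002855$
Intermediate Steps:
$u = 28$ ($u = 4 - 1 \cdot 6 \left(-4\right) = 4 - 6 \left(-4\right) = 4 - -24 = 4 + 24 = 28$)
$W = \frac{5}{2}$ ($W = - \frac{145}{-58} = \left(-145\right) \left(- \frac{1}{58}\right) = \frac{5}{2} \approx 2.5$)
$a{\left(Q,k \right)} = - \frac{51}{2}$ ($a{\left(Q,k \right)} = \frac{5}{2} - 28 = - \frac{51}{2}$)
$\frac{a{\left(-301,y{\left(-11 \right)} \right)}}{89316} = - \frac{51}{2 \cdot 89316} = \left(- \frac{51}{2}\right) \frac{1}{89316} = - \frac{17}{59544}$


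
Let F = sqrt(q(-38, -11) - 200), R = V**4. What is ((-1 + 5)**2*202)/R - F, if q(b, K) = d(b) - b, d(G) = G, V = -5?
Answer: 3232/625 - 10*I*sqrt(2) ≈ 5.1712 - 14.142*I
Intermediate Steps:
R = 625 (R = (-5)**4 = 625)
q(b, K) = 0 (q(b, K) = b - b = 0)
F = 10*I*sqrt(2) (F = sqrt(0 - 200) = sqrt(-200) = 10*I*sqrt(2) ≈ 14.142*I)
((-1 + 5)**2*202)/R - F = ((-1 + 5)**2*202)/625 - 10*I*sqrt(2) = (4**2*202)*(1/625) - 10*I*sqrt(2) = (16*202)*(1/625) - 10*I*sqrt(2) = 3232*(1/625) - 10*I*sqrt(2) = 3232/625 - 10*I*sqrt(2)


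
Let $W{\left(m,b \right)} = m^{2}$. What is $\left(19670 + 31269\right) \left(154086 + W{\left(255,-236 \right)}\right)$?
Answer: $11161295229$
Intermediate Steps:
$\left(19670 + 31269\right) \left(154086 + W{\left(255,-236 \right)}\right) = \left(19670 + 31269\right) \left(154086 + 255^{2}\right) = 50939 \left(154086 + 65025\right) = 50939 \cdot 219111 = 11161295229$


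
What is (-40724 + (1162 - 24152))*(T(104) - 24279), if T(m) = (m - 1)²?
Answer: 870970380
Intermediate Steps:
T(m) = (-1 + m)²
(-40724 + (1162 - 24152))*(T(104) - 24279) = (-40724 + (1162 - 24152))*((-1 + 104)² - 24279) = (-40724 - 22990)*(103² - 24279) = -63714*(10609 - 24279) = -63714*(-13670) = 870970380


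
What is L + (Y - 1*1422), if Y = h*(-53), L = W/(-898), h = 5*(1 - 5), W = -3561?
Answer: -321515/898 ≈ -358.03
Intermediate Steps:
h = -20 (h = 5*(-4) = -20)
L = 3561/898 (L = -3561/(-898) = -3561*(-1/898) = 3561/898 ≈ 3.9655)
Y = 1060 (Y = -20*(-53) = 1060)
L + (Y - 1*1422) = 3561/898 + (1060 - 1*1422) = 3561/898 + (1060 - 1422) = 3561/898 - 362 = -321515/898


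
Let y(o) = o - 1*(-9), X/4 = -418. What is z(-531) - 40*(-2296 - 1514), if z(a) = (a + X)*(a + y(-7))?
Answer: 1317787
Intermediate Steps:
X = -1672 (X = 4*(-418) = -1672)
y(o) = 9 + o (y(o) = o + 9 = 9 + o)
z(a) = (-1672 + a)*(2 + a) (z(a) = (a - 1672)*(a + (9 - 7)) = (-1672 + a)*(a + 2) = (-1672 + a)*(2 + a))
z(-531) - 40*(-2296 - 1514) = (-3344 + (-531)² - 1670*(-531)) - 40*(-2296 - 1514) = (-3344 + 281961 + 886770) - 40*(-3810) = 1165387 + 152400 = 1317787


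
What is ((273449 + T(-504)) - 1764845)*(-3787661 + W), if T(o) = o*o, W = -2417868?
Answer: 7678597474020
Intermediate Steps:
T(o) = o**2
((273449 + T(-504)) - 1764845)*(-3787661 + W) = ((273449 + (-504)**2) - 1764845)*(-3787661 - 2417868) = ((273449 + 254016) - 1764845)*(-6205529) = (527465 - 1764845)*(-6205529) = -1237380*(-6205529) = 7678597474020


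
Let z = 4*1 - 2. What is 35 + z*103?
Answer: 241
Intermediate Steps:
z = 2 (z = 4 - 2 = 2)
35 + z*103 = 35 + 2*103 = 35 + 206 = 241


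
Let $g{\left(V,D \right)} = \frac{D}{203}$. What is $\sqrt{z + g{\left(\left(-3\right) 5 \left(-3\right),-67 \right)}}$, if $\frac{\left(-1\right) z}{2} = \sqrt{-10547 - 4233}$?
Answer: $\frac{\sqrt{-13601 - 164836 i \sqrt{3695}}}{203} \approx 11.019 - 11.034 i$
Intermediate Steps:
$g{\left(V,D \right)} = \frac{D}{203}$ ($g{\left(V,D \right)} = D \frac{1}{203} = \frac{D}{203}$)
$z = - 4 i \sqrt{3695}$ ($z = - 2 \sqrt{-10547 - 4233} = - 2 \sqrt{-14780} = - 2 \cdot 2 i \sqrt{3695} = - 4 i \sqrt{3695} \approx - 243.15 i$)
$\sqrt{z + g{\left(\left(-3\right) 5 \left(-3\right),-67 \right)}} = \sqrt{- 4 i \sqrt{3695} + \frac{1}{203} \left(-67\right)} = \sqrt{- 4 i \sqrt{3695} - \frac{67}{203}} = \sqrt{- \frac{67}{203} - 4 i \sqrt{3695}}$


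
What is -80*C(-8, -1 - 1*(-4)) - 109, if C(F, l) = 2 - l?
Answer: -29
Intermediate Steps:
-80*C(-8, -1 - 1*(-4)) - 109 = -80*(2 - (-1 - 1*(-4))) - 109 = -80*(2 - (-1 + 4)) - 109 = -80*(2 - 1*3) - 109 = -80*(2 - 3) - 109 = -80*(-1) - 109 = 80 - 109 = -29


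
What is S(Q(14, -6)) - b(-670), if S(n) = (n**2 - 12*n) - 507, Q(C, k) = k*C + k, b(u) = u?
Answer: 9343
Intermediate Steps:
Q(C, k) = k + C*k (Q(C, k) = C*k + k = k + C*k)
S(n) = -507 + n**2 - 12*n
S(Q(14, -6)) - b(-670) = (-507 + (-6*(1 + 14))**2 - (-72)*(1 + 14)) - 1*(-670) = (-507 + (-6*15)**2 - (-72)*15) + 670 = (-507 + (-90)**2 - 12*(-90)) + 670 = (-507 + 8100 + 1080) + 670 = 8673 + 670 = 9343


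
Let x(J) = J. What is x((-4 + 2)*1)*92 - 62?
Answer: -246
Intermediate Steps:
x((-4 + 2)*1)*92 - 62 = ((-4 + 2)*1)*92 - 62 = -2*1*92 - 62 = -2*92 - 62 = -184 - 62 = -246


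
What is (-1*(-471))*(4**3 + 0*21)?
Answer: 30144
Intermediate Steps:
(-1*(-471))*(4**3 + 0*21) = 471*(64 + 0) = 471*64 = 30144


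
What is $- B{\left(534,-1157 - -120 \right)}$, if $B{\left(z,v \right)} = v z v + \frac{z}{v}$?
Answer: $- \frac{595494186168}{1037} \approx -5.7425 \cdot 10^{8}$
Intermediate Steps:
$B{\left(z,v \right)} = \frac{z}{v} + z v^{2}$ ($B{\left(z,v \right)} = z v^{2} + \frac{z}{v} = \frac{z}{v} + z v^{2}$)
$- B{\left(534,-1157 - -120 \right)} = - \frac{534 \left(1 + \left(-1157 - -120\right)^{3}\right)}{-1157 - -120} = - \frac{534 \left(1 + \left(-1157 + 120\right)^{3}\right)}{-1157 + 120} = - \frac{534 \left(1 + \left(-1037\right)^{3}\right)}{-1037} = - \frac{534 \left(-1\right) \left(1 - 1115157653\right)}{1037} = - \frac{534 \left(-1\right) \left(-1115157652\right)}{1037} = \left(-1\right) \frac{595494186168}{1037} = - \frac{595494186168}{1037}$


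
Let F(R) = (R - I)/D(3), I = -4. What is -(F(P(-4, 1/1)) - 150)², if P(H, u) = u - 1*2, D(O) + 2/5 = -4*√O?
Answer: -8043466725/357604 - 6726375*√3/89401 ≈ -22623.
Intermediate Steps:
D(O) = -⅖ - 4*√O
P(H, u) = -2 + u (P(H, u) = u - 2 = -2 + u)
F(R) = (4 + R)/(-⅖ - 4*√3) (F(R) = (R - 1*(-4))/(-⅖ - 4*√3) = (R + 4)/(-⅖ - 4*√3) = (4 + R)/(-⅖ - 4*√3))
-(F(P(-4, 1/1)) - 150)² = -(-(4 + (-2 + 1/1))/(⅖ + 4*√3) - 150)² = -(-(4 + (-2 + 1))/(⅖ + 4*√3) - 150)² = -(-(4 - 1)/(⅖ + 4*√3) - 150)² = -(-1*3/(⅖ + 4*√3) - 150)² = -(-3/(⅖ + 4*√3) - 150)² = -(-150 - 3/(⅖ + 4*√3))²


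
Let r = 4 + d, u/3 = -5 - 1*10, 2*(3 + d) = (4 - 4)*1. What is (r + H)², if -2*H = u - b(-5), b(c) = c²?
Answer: 1296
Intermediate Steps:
d = -3 (d = -3 + ((4 - 4)*1)/2 = -3 + (0*1)/2 = -3 + (½)*0 = -3 + 0 = -3)
u = -45 (u = 3*(-5 - 1*10) = 3*(-5 - 10) = 3*(-15) = -45)
r = 1 (r = 4 - 3 = 1)
H = 35 (H = -(-45 - 1*(-5)²)/2 = -(-45 - 1*25)/2 = -(-45 - 25)/2 = -½*(-70) = 35)
(r + H)² = (1 + 35)² = 36² = 1296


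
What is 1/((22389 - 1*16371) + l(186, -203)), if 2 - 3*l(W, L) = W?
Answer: 3/17870 ≈ 0.00016788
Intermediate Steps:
l(W, L) = 2/3 - W/3
1/((22389 - 1*16371) + l(186, -203)) = 1/((22389 - 1*16371) + (2/3 - 1/3*186)) = 1/((22389 - 16371) + (2/3 - 62)) = 1/(6018 - 184/3) = 1/(17870/3) = 3/17870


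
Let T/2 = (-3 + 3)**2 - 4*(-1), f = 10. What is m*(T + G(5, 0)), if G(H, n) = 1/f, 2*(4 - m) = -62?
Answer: 567/2 ≈ 283.50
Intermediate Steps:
m = 35 (m = 4 - 1/2*(-62) = 4 + 31 = 35)
G(H, n) = 1/10
T = 8 (T = 2*((-3 + 3)**2 - 4*(-1)) = 2*(0**2 + 4) = 2*(0 + 4) = 2*4 = 8)
m*(T + G(5, 0)) = 35*(8 + 1/10) = 35*(81/10) = 567/2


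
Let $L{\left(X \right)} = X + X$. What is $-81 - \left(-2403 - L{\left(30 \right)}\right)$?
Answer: $2382$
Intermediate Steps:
$L{\left(X \right)} = 2 X$
$-81 - \left(-2403 - L{\left(30 \right)}\right) = -81 + \left(\left(2 \cdot 30 - 71\right) - -2474\right) = -81 + \left(\left(60 - 71\right) + 2474\right) = -81 + \left(-11 + 2474\right) = -81 + 2463 = 2382$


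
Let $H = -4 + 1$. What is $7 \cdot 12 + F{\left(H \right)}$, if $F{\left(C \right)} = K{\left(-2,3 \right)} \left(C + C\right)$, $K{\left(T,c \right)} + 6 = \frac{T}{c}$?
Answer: $124$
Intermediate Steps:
$K{\left(T,c \right)} = -6 + \frac{T}{c}$
$H = -3$
$F{\left(C \right)} = - \frac{40 C}{3}$ ($F{\left(C \right)} = \left(-6 - \frac{2}{3}\right) \left(C + C\right) = \left(-6 - \frac{2}{3}\right) 2 C = - \frac{20 \cdot 2 C}{3} = - \frac{40 C}{3}$)
$7 \cdot 12 + F{\left(H \right)} = 7 \cdot 12 - -40 = 84 + 40 = 124$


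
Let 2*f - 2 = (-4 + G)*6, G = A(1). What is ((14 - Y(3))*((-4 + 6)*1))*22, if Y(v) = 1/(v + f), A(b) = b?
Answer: 3124/5 ≈ 624.80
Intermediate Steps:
G = 1
f = -8 (f = 1 + ((-4 + 1)*6)/2 = 1 + (-3*6)/2 = 1 + (½)*(-18) = 1 - 9 = -8)
Y(v) = 1/(-8 + v) (Y(v) = 1/(v - 8) = 1/(-8 + v))
((14 - Y(3))*((-4 + 6)*1))*22 = ((14 - 1/(-8 + 3))*((-4 + 6)*1))*22 = ((14 - 1/(-5))*(2*1))*22 = ((14 - 1*(-⅕))*2)*22 = ((14 + ⅕)*2)*22 = ((71/5)*2)*22 = (142/5)*22 = 3124/5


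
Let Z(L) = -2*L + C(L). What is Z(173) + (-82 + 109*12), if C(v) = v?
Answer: 1053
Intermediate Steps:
Z(L) = -L (Z(L) = -2*L + L = -L)
Z(173) + (-82 + 109*12) = -1*173 + (-82 + 109*12) = -173 + (-82 + 1308) = -173 + 1226 = 1053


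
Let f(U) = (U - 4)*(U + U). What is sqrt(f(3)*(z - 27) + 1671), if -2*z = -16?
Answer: sqrt(1785) ≈ 42.249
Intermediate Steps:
z = 8 (z = -1/2*(-16) = 8)
f(U) = 2*U*(-4 + U) (f(U) = (-4 + U)*(2*U) = 2*U*(-4 + U))
sqrt(f(3)*(z - 27) + 1671) = sqrt((2*3*(-4 + 3))*(8 - 27) + 1671) = sqrt((2*3*(-1))*(-19) + 1671) = sqrt(-6*(-19) + 1671) = sqrt(114 + 1671) = sqrt(1785)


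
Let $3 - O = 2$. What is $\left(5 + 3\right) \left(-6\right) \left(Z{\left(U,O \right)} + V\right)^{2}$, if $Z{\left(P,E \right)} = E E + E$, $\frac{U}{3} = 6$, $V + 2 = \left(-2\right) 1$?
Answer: $-192$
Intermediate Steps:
$V = -4$ ($V = -2 - 2 = -4$)
$O = 1$ ($O = 3 - 2 = 1$)
$U = 18$ ($U = 3 \cdot 6 = 18$)
$Z{\left(P,E \right)} = E + E^{2}$ ($Z{\left(P,E \right)} = E^{2} + E = E + E^{2}$)
$\left(5 + 3\right) \left(-6\right) \left(Z{\left(U,O \right)} + V\right)^{2} = \left(5 + 3\right) \left(-6\right) \left(1 \left(1 + 1\right) - 4\right)^{2} = 8 \left(-6\right) \left(1 \cdot 2 - 4\right)^{2} = - 48 \left(2 - 4\right)^{2} = - 48 \left(-2\right)^{2} = \left(-48\right) 4 = -192$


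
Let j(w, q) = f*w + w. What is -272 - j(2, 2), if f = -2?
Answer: -270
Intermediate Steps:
j(w, q) = -w (j(w, q) = -2*w + w = -w)
-272 - j(2, 2) = -272 - (-1)*2 = -272 - 1*(-2) = -272 + 2 = -270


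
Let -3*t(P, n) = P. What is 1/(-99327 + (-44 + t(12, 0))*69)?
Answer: -1/102639 ≈ -9.7429e-6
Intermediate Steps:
t(P, n) = -P/3
1/(-99327 + (-44 + t(12, 0))*69) = 1/(-99327 + (-44 - ⅓*12)*69) = 1/(-99327 + (-44 - 4)*69) = 1/(-99327 - 48*69) = 1/(-99327 - 3312) = 1/(-102639) = -1/102639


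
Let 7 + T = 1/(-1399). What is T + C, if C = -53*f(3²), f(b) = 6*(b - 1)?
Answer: -3568850/1399 ≈ -2551.0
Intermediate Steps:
T = -9794/1399 (T = -7 + 1/(-1399) = -7 - 1/1399 = -9794/1399 ≈ -7.0007)
f(b) = -6 + 6*b (f(b) = 6*(-1 + b) = -6 + 6*b)
C = -2544 (C = -53*(-6 + 6*3²) = -53*(-6 + 6*9) = -53*(-6 + 54) = -53*48 = -2544)
T + C = -9794/1399 - 2544 = -3568850/1399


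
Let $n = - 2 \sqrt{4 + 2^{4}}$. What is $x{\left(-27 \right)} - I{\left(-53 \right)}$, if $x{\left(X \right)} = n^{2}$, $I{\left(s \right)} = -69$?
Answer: $149$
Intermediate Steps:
$n = - 4 \sqrt{5}$ ($n = - 2 \sqrt{4 + 16} = - 2 \sqrt{20} = - 2 \cdot 2 \sqrt{5} = - 4 \sqrt{5} \approx -8.9443$)
$x{\left(X \right)} = 80$ ($x{\left(X \right)} = \left(- 4 \sqrt{5}\right)^{2} = 80$)
$x{\left(-27 \right)} - I{\left(-53 \right)} = 80 - -69 = 80 + 69 = 149$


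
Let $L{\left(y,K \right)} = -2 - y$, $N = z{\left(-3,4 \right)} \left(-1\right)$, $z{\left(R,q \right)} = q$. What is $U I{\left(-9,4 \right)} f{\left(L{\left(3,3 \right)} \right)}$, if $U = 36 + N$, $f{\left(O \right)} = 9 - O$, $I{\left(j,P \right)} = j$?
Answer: $-4032$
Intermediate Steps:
$N = -4$ ($N = 4 \left(-1\right) = -4$)
$U = 32$ ($U = 36 - 4 = 32$)
$U I{\left(-9,4 \right)} f{\left(L{\left(3,3 \right)} \right)} = 32 \left(-9\right) \left(9 - \left(-2 - 3\right)\right) = - 288 \left(9 - \left(-2 - 3\right)\right) = - 288 \left(9 - -5\right) = - 288 \left(9 + 5\right) = \left(-288\right) 14 = -4032$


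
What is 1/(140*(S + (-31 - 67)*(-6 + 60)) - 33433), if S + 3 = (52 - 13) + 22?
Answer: -1/766193 ≈ -1.3052e-6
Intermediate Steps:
S = 58 (S = -3 + ((52 - 13) + 22) = -3 + (39 + 22) = -3 + 61 = 58)
1/(140*(S + (-31 - 67)*(-6 + 60)) - 33433) = 1/(140*(58 + (-31 - 67)*(-6 + 60)) - 33433) = 1/(140*(58 - 98*54) - 33433) = 1/(140*(58 - 5292) - 33433) = 1/(140*(-5234) - 33433) = 1/(-732760 - 33433) = 1/(-766193) = -1/766193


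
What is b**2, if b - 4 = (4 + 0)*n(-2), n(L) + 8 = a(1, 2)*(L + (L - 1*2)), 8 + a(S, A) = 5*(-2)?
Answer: 163216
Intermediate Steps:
a(S, A) = -18 (a(S, A) = -8 + 5*(-2) = -8 - 10 = -18)
n(L) = 28 - 36*L (n(L) = -8 - 18*(L + (L - 1*2)) = -8 - 18*(L + (L - 2)) = -8 - 18*(L + (-2 + L)) = -8 - 18*(-2 + 2*L) = -8 + (36 - 36*L) = 28 - 36*L)
b = 404 (b = 4 + (4 + 0)*(28 - 36*(-2)) = 4 + 4*(28 + 72) = 4 + 4*100 = 4 + 400 = 404)
b**2 = 404**2 = 163216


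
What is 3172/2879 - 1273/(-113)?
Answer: 4023403/325327 ≈ 12.367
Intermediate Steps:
3172/2879 - 1273/(-113) = 3172*(1/2879) - 1273*(-1/113) = 3172/2879 + 1273/113 = 4023403/325327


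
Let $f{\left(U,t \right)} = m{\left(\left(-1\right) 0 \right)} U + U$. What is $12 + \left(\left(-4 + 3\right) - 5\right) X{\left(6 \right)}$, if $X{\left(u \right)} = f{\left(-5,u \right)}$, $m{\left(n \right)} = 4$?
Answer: $162$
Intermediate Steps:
$f{\left(U,t \right)} = 5 U$ ($f{\left(U,t \right)} = 4 U + U = 5 U$)
$X{\left(u \right)} = -25$ ($X{\left(u \right)} = 5 \left(-5\right) = -25$)
$12 + \left(\left(-4 + 3\right) - 5\right) X{\left(6 \right)} = 12 + \left(\left(-4 + 3\right) - 5\right) \left(-25\right) = 12 + \left(-1 - 5\right) \left(-25\right) = 12 - -150 = 12 + 150 = 162$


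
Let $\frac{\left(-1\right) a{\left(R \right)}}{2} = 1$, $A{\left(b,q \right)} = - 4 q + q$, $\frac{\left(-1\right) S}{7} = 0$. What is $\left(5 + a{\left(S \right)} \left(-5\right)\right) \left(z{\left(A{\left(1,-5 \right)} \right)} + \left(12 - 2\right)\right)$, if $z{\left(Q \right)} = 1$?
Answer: $165$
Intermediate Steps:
$S = 0$ ($S = \left(-7\right) 0 = 0$)
$A{\left(b,q \right)} = - 3 q$
$a{\left(R \right)} = -2$ ($a{\left(R \right)} = \left(-2\right) 1 = -2$)
$\left(5 + a{\left(S \right)} \left(-5\right)\right) \left(z{\left(A{\left(1,-5 \right)} \right)} + \left(12 - 2\right)\right) = \left(5 - -10\right) \left(1 + \left(12 - 2\right)\right) = \left(5 + 10\right) \left(1 + \left(12 - 2\right)\right) = 15 \left(1 + 10\right) = 15 \cdot 11 = 165$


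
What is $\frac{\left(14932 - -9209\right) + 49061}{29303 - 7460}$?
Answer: $\frac{73202}{21843} \approx 3.3513$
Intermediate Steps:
$\frac{\left(14932 - -9209\right) + 49061}{29303 - 7460} = \frac{\left(14932 + 9209\right) + 49061}{21843} = \left(24141 + 49061\right) \frac{1}{21843} = 73202 \cdot \frac{1}{21843} = \frac{73202}{21843}$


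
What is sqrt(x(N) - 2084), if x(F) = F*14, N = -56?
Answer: 2*I*sqrt(717) ≈ 53.554*I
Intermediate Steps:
x(F) = 14*F
sqrt(x(N) - 2084) = sqrt(14*(-56) - 2084) = sqrt(-784 - 2084) = sqrt(-2868) = 2*I*sqrt(717)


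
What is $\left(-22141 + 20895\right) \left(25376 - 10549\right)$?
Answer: $-18474442$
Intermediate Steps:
$\left(-22141 + 20895\right) \left(25376 - 10549\right) = - 1246 \left(25376 + \left(-18018 + 7469\right)\right) = - 1246 \left(25376 - 10549\right) = \left(-1246\right) 14827 = -18474442$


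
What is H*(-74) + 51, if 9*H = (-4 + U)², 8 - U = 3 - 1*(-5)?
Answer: -725/9 ≈ -80.556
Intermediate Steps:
U = 0 (U = 8 - (3 - 1*(-5)) = 8 - (3 + 5) = 8 - 1*8 = 8 - 8 = 0)
H = 16/9 (H = (-4 + 0)²/9 = (⅑)*(-4)² = (⅑)*16 = 16/9 ≈ 1.7778)
H*(-74) + 51 = (16/9)*(-74) + 51 = -1184/9 + 51 = -725/9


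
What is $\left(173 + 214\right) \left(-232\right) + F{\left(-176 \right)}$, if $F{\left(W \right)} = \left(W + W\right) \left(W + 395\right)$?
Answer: $-166872$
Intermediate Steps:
$F{\left(W \right)} = 2 W \left(395 + W\right)$
$\left(173 + 214\right) \left(-232\right) + F{\left(-176 \right)} = \left(173 + 214\right) \left(-232\right) + 2 \left(-176\right) \left(395 - 176\right) = 387 \left(-232\right) + 2 \left(-176\right) 219 = -89784 - 77088 = -166872$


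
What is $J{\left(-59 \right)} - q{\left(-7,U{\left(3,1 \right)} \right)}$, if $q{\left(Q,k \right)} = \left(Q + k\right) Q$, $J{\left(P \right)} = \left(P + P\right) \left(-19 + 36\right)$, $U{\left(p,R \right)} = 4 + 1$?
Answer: $-2020$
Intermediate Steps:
$U{\left(p,R \right)} = 5$
$J{\left(P \right)} = 34 P$ ($J{\left(P \right)} = 2 P 17 = 34 P$)
$q{\left(Q,k \right)} = Q \left(Q + k\right)$
$J{\left(-59 \right)} - q{\left(-7,U{\left(3,1 \right)} \right)} = 34 \left(-59\right) - - 7 \left(-7 + 5\right) = -2006 - \left(-7\right) \left(-2\right) = -2006 - 14 = -2020$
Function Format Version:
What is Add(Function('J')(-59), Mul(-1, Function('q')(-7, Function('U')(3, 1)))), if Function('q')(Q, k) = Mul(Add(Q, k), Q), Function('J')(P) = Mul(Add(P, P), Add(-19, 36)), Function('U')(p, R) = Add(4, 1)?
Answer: -2020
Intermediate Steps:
Function('U')(p, R) = 5
Function('J')(P) = Mul(34, P) (Function('J')(P) = Mul(Mul(2, P), 17) = Mul(34, P))
Function('q')(Q, k) = Mul(Q, Add(Q, k))
Add(Function('J')(-59), Mul(-1, Function('q')(-7, Function('U')(3, 1)))) = Add(Mul(34, -59), Mul(-1, Mul(-7, Add(-7, 5)))) = Add(-2006, Mul(-1, Mul(-7, -2))) = Add(-2006, Mul(-1, 14)) = Add(-2006, -14) = -2020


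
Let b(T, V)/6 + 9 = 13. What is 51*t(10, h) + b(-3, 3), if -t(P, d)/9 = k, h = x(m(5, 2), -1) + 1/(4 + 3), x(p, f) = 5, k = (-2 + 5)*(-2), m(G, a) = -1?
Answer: 2778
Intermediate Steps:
k = -6 (k = 3*(-2) = -6)
b(T, V) = 24 (b(T, V) = -54 + 6*13 = -54 + 78 = 24)
h = 36/7 (h = 5 + 1/(4 + 3) = 5 + 1/7 = 5 + ⅐ = 36/7 ≈ 5.1429)
t(P, d) = 54 (t(P, d) = -9*(-6) = 54)
51*t(10, h) + b(-3, 3) = 51*54 + 24 = 2754 + 24 = 2778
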